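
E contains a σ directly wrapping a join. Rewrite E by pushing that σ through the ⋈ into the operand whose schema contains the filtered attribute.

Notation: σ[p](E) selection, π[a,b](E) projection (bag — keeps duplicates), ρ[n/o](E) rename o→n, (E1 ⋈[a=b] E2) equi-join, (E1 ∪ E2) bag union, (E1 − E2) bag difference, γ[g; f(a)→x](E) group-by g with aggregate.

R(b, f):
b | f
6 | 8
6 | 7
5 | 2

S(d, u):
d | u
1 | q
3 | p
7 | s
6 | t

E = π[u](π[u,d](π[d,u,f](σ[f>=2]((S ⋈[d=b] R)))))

σ filters on f, owned by the right side.
E' = π[u](π[u,d](π[d,u,f]((S ⋈[d=b] σ[f>=2](R)))))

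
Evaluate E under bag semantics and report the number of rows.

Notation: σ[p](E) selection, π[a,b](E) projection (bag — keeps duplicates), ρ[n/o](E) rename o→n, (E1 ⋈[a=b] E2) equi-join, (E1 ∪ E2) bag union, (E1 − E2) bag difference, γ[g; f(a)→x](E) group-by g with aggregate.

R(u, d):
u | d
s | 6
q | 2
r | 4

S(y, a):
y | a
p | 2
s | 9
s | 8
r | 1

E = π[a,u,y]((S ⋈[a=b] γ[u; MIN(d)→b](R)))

Per-node cardinality:
  S → 4
  R → 3
  γ[u; MIN(d)→b](R) → 3
  (S ⋈[a=b] γ[u; MIN(d)→b](R)) → 1
  π[a,u,y]((S ⋈[a=b] γ[u; MIN(d)→b](R))) → 1

|E| = 1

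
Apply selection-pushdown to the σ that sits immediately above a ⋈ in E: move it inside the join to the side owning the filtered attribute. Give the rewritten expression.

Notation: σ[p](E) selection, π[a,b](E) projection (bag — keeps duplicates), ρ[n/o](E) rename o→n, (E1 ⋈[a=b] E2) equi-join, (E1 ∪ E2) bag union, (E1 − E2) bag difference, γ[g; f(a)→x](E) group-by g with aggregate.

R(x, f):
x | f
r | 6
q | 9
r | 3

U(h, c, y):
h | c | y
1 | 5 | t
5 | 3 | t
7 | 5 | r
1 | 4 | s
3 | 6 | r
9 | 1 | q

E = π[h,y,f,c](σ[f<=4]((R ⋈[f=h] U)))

σ filters on f, owned by the left side.
E' = π[h,y,f,c]((σ[f<=4](R) ⋈[f=h] U))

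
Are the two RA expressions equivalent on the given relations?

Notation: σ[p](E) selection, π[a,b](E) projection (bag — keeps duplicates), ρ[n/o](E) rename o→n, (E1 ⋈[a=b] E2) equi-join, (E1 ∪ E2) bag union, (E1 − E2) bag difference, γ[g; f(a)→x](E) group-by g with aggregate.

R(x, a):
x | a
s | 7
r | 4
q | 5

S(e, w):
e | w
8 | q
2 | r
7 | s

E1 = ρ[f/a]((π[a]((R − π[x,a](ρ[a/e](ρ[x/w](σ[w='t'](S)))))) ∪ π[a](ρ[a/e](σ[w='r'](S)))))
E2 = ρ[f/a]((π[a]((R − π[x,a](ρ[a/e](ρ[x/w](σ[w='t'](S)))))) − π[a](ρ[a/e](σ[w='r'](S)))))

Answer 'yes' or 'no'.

E1 per-node cardinality:
  R → 3
  S → 3
  σ[w='t'](S) → 0
  ρ[x/w](σ[w='t'](S)) → 0
  ρ[a/e](ρ[x/w](σ[w='t'](S))) → 0
  π[x,a](ρ[a/e](ρ[x/w](σ[w='t'](S)))) → 0
  (R − π[x,a](ρ[a/e](ρ[x/w](σ[w='t'](S))))) → 3
  π[a]((R − π[x,a](ρ[a/e](ρ[x/w](σ[w='t'](S)))))) → 3
  S → 3
  σ[w='r'](S) → 1
  ρ[a/e](σ[w='r'](S)) → 1
  π[a](ρ[a/e](σ[w='r'](S))) → 1
  (π[a]((R − π[x,a](ρ[a/e](ρ[x/w](σ[w='t'](S)))))) ∪ π[a](ρ[a/e](σ[w='r'](S)))) → 4
  ρ[f/a]((π[a]((R − π[x,a](ρ[a/e](ρ[x/w](σ[w='t'](S)))))) ∪ π[a](ρ[a/e](σ[w='r'](S))))) → 4
E2 per-node cardinality:
  R → 3
  S → 3
  σ[w='t'](S) → 0
  ρ[x/w](σ[w='t'](S)) → 0
  ρ[a/e](ρ[x/w](σ[w='t'](S))) → 0
  π[x,a](ρ[a/e](ρ[x/w](σ[w='t'](S)))) → 0
  (R − π[x,a](ρ[a/e](ρ[x/w](σ[w='t'](S))))) → 3
  π[a]((R − π[x,a](ρ[a/e](ρ[x/w](σ[w='t'](S)))))) → 3
  S → 3
  σ[w='r'](S) → 1
  ρ[a/e](σ[w='r'](S)) → 1
  π[a](ρ[a/e](σ[w='r'](S))) → 1
  (π[a]((R − π[x,a](ρ[a/e](ρ[x/w](σ[w='t'](S)))))) − π[a](ρ[a/e](σ[w='r'](S)))) → 3
  ρ[f/a]((π[a]((R − π[x,a](ρ[a/e](ρ[x/w](σ[w='t'](S)))))) − π[a](ρ[a/e](σ[w='r'](S))))) → 3

E1 result:
f
2
4
5
7
E2 result:
f
4
5
7
Witness: (2,) appears 1× in E1 but 0× in E2.

no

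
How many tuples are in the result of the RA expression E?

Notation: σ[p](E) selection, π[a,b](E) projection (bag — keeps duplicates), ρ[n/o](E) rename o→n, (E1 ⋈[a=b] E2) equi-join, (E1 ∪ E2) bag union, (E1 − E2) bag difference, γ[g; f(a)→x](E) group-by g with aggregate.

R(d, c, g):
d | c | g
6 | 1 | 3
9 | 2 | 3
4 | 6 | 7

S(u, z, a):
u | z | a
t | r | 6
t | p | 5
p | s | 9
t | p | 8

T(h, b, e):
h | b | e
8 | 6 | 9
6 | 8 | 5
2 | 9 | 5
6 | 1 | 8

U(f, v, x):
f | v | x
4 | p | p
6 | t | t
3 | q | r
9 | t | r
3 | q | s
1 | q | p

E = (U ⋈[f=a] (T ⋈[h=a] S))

Stepwise |·|:
  U → 6
  T → 4
  S → 4
  (T ⋈[h=a] S) → 3
  (U ⋈[f=a] (T ⋈[h=a] S)) → 2

|E| = 2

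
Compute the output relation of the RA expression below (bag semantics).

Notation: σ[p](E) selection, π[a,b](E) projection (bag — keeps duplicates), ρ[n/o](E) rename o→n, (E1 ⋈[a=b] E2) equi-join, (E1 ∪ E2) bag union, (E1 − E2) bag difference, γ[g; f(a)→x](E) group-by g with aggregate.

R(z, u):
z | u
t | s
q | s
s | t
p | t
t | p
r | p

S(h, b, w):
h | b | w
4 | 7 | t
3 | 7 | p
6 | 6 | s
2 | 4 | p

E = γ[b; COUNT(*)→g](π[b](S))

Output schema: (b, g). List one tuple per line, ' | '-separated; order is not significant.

Row counts bottom-up:
  S → 4
  π[b](S) → 4
  γ[b; COUNT(*)→g](π[b](S)) → 3

== RESULT ==
b | g
4 | 1
6 | 1
7 | 2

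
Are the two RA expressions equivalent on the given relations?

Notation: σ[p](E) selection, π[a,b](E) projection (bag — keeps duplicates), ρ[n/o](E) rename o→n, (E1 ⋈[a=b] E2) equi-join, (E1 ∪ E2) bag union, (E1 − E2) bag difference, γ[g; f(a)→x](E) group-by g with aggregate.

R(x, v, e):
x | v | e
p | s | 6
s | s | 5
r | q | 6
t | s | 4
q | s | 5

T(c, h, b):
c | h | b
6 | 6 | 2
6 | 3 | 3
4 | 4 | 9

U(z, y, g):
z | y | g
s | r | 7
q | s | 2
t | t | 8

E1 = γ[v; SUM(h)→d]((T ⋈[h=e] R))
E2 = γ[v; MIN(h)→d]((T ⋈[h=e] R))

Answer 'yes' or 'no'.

E1 row counts bottom-up:
  T → 3
  R → 5
  (T ⋈[h=e] R) → 3
  γ[v; SUM(h)→d]((T ⋈[h=e] R)) → 2
E2 row counts bottom-up:
  T → 3
  R → 5
  (T ⋈[h=e] R) → 3
  γ[v; MIN(h)→d]((T ⋈[h=e] R)) → 2

E1 result:
v | d
q | 6
s | 10
E2 result:
v | d
q | 6
s | 4
Witness: ('s', 4) appears 0× in E1 but 1× in E2.

no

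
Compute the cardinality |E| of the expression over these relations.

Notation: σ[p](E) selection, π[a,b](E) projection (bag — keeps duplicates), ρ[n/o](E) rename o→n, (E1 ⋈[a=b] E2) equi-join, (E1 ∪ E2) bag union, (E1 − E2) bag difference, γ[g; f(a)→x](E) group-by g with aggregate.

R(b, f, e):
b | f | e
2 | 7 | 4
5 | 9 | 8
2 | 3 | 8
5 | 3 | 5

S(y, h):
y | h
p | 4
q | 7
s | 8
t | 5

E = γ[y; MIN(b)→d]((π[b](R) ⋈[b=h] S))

Row counts bottom-up:
  R → 4
  π[b](R) → 4
  S → 4
  (π[b](R) ⋈[b=h] S) → 2
  γ[y; MIN(b)→d]((π[b](R) ⋈[b=h] S)) → 1

|E| = 1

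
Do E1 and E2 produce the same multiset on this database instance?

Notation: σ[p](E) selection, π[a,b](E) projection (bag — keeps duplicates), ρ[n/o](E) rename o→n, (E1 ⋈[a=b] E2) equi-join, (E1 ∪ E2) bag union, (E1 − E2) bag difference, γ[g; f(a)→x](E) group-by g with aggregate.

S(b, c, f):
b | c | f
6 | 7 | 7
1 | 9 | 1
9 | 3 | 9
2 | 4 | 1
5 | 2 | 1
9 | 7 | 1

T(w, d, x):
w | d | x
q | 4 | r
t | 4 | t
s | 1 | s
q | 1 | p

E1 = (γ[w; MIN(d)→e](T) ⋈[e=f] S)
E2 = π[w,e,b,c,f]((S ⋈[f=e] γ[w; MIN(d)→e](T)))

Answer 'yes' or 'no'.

E1 row counts bottom-up:
  T → 4
  γ[w; MIN(d)→e](T) → 3
  S → 6
  (γ[w; MIN(d)→e](T) ⋈[e=f] S) → 8
E2 row counts bottom-up:
  S → 6
  T → 4
  γ[w; MIN(d)→e](T) → 3
  (S ⋈[f=e] γ[w; MIN(d)→e](T)) → 8
  π[w,e,b,c,f]((S ⋈[f=e] γ[w; MIN(d)→e](T))) → 8

E1 and E2 produce the same multiset:
w | e | b | c | f
q | 1 | 1 | 9 | 1
q | 1 | 2 | 4 | 1
q | 1 | 5 | 2 | 1
q | 1 | 9 | 7 | 1
s | 1 | 1 | 9 | 1
s | 1 | 2 | 4 | 1
s | 1 | 5 | 2 | 1
s | 1 | 9 | 7 | 1

yes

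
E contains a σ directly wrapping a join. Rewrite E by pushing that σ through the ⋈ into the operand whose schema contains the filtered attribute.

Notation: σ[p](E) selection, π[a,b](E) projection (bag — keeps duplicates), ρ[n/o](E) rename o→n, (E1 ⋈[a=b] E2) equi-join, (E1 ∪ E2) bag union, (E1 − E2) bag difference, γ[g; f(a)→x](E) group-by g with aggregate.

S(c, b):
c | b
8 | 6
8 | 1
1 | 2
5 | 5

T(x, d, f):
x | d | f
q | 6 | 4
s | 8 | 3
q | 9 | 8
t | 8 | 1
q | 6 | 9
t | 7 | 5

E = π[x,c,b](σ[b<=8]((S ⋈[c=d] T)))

σ filters on b, owned by the left side.
E' = π[x,c,b]((σ[b<=8](S) ⋈[c=d] T))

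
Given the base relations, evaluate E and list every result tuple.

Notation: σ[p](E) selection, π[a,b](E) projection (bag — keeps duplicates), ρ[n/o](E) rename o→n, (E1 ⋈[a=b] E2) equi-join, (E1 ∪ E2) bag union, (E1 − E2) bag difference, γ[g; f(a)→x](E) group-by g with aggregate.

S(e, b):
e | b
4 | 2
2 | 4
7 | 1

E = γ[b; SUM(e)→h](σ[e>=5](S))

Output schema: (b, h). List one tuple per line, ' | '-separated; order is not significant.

Per-node cardinality:
  S → 3
  σ[e>=5](S) → 1
  γ[b; SUM(e)→h](σ[e>=5](S)) → 1

== RESULT ==
b | h
1 | 7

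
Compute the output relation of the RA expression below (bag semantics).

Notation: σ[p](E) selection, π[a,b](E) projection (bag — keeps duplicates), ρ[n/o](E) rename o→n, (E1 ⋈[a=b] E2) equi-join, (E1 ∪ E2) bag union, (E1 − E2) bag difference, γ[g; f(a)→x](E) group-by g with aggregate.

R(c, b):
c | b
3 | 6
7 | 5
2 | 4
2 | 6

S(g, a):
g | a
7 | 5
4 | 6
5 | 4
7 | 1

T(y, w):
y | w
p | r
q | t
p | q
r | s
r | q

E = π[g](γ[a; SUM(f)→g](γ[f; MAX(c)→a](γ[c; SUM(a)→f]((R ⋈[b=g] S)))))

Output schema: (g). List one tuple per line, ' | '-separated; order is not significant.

Subexpression sizes:
  R → 4
  S → 4
  (R ⋈[b=g] S) → 2
  γ[c; SUM(a)→f]((R ⋈[b=g] S)) → 2
  γ[f; MAX(c)→a](γ[c; SUM(a)→f]((R ⋈[b=g] S))) → 2
  γ[a; SUM(f)→g](γ[f; MAX(c)→a](γ[c; SUM(a)→f]((R ⋈[b=g] S)))) → 2
  π[g](γ[a; SUM(f)→g](γ[f; MAX(c)→a](γ[c; SUM(a)→f]((R ⋈[b=g] S))))) → 2

== RESULT ==
g
4
6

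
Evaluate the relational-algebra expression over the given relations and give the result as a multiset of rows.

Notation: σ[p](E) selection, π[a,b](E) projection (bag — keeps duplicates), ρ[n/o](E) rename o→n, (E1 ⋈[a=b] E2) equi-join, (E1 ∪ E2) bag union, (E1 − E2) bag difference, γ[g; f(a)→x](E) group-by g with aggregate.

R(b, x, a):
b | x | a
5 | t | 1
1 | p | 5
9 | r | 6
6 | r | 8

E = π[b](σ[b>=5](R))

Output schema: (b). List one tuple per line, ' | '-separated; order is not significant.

Stepwise |·|:
  R → 4
  σ[b>=5](R) → 3
  π[b](σ[b>=5](R)) → 3

== RESULT ==
b
5
6
9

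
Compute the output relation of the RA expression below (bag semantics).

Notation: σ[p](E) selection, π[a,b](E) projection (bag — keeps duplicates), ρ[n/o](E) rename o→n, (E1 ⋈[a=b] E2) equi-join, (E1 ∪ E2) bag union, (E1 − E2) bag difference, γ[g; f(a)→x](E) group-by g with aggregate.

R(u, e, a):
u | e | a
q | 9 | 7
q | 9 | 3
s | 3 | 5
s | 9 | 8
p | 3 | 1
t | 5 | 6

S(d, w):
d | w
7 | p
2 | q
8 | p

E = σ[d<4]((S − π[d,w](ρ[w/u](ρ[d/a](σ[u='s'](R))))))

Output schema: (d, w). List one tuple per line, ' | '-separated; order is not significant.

Row counts bottom-up:
  S → 3
  R → 6
  σ[u='s'](R) → 2
  ρ[d/a](σ[u='s'](R)) → 2
  ρ[w/u](ρ[d/a](σ[u='s'](R))) → 2
  π[d,w](ρ[w/u](ρ[d/a](σ[u='s'](R)))) → 2
  (S − π[d,w](ρ[w/u](ρ[d/a](σ[u='s'](R))))) → 3
  σ[d<4]((S − π[d,w](ρ[w/u](ρ[d/a](σ[u='s'](R)))))) → 1

== RESULT ==
d | w
2 | q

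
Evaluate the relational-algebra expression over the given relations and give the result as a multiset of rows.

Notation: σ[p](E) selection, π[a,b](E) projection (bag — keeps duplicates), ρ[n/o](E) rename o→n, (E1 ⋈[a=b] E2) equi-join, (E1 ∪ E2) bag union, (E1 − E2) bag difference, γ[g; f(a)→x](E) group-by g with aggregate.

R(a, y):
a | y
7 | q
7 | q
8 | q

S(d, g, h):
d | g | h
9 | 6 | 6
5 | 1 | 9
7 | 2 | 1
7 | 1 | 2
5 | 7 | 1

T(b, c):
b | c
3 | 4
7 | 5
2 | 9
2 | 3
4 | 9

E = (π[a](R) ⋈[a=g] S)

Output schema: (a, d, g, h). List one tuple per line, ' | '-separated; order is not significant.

Row counts bottom-up:
  R → 3
  π[a](R) → 3
  S → 5
  (π[a](R) ⋈[a=g] S) → 2

== RESULT ==
a | d | g | h
7 | 5 | 7 | 1
7 | 5 | 7 | 1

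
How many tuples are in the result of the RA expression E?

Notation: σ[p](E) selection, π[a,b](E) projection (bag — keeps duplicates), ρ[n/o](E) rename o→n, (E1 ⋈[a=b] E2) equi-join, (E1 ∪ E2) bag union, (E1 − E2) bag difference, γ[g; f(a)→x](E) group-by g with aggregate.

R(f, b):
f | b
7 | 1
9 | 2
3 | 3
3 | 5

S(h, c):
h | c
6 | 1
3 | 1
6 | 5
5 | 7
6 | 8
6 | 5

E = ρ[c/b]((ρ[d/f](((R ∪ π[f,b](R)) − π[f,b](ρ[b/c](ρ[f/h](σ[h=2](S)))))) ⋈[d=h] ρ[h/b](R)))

Row counts bottom-up:
  R → 4
  R → 4
  π[f,b](R) → 4
  (R ∪ π[f,b](R)) → 8
  S → 6
  σ[h=2](S) → 0
  ρ[f/h](σ[h=2](S)) → 0
  ρ[b/c](ρ[f/h](σ[h=2](S))) → 0
  π[f,b](ρ[b/c](ρ[f/h](σ[h=2](S)))) → 0
  ((R ∪ π[f,b](R)) − π[f,b](ρ[b/c](ρ[f/h](σ[h=2](S))))) → 8
  ρ[d/f](((R ∪ π[f,b](R)) − π[f,b](ρ[b/c](ρ[f/h](σ[h=2](S)))))) → 8
  R → 4
  ρ[h/b](R) → 4
  (ρ[d/f](((R ∪ π[f,b](R)) − π[f,b](ρ[b/c](ρ[f/h](σ[h=2](S)))))) ⋈[d=h] ρ[h/b](R)) → 4
  ρ[c/b]((ρ[d/f](((R ∪ π[f,b](R)) − π[f,b](ρ[b/c](ρ[f/h](σ[h=2](S)))))) ⋈[d=h] ρ[h/b](R))) → 4

|E| = 4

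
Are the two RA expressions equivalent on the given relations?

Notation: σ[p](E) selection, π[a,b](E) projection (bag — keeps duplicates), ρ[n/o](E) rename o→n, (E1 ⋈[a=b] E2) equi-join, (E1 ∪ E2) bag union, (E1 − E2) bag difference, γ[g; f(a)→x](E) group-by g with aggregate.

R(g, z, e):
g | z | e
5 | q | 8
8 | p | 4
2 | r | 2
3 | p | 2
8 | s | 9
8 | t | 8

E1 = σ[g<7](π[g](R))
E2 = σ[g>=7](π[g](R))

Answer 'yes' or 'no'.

E1 subexpression sizes:
  R → 6
  π[g](R) → 6
  σ[g<7](π[g](R)) → 3
E2 subexpression sizes:
  R → 6
  π[g](R) → 6
  σ[g>=7](π[g](R)) → 3

E1 result:
g
2
3
5
E2 result:
g
8
8
8
Witness: (8,) appears 0× in E1 but 3× in E2.

no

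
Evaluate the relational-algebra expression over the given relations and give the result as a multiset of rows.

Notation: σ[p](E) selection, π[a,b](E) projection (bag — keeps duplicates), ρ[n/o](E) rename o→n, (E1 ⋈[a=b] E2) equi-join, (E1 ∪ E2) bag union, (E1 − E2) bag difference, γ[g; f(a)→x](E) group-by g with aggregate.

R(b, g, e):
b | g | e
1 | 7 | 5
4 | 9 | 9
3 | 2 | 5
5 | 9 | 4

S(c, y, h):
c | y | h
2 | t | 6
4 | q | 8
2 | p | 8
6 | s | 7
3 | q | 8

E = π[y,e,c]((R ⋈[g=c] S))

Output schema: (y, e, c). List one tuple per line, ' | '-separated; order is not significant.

Stepwise |·|:
  R → 4
  S → 5
  (R ⋈[g=c] S) → 2
  π[y,e,c]((R ⋈[g=c] S)) → 2

== RESULT ==
y | e | c
p | 5 | 2
t | 5 | 2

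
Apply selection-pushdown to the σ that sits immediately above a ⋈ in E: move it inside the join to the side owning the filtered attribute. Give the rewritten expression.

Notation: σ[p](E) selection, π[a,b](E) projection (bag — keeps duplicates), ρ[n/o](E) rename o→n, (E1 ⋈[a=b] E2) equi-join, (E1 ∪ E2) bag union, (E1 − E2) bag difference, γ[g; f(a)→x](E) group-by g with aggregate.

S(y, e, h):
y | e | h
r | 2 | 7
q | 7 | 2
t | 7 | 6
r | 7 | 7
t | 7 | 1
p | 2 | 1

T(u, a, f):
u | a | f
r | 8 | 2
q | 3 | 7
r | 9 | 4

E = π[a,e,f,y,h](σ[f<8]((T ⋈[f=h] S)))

σ filters on f, owned by the left side.
E' = π[a,e,f,y,h]((σ[f<8](T) ⋈[f=h] S))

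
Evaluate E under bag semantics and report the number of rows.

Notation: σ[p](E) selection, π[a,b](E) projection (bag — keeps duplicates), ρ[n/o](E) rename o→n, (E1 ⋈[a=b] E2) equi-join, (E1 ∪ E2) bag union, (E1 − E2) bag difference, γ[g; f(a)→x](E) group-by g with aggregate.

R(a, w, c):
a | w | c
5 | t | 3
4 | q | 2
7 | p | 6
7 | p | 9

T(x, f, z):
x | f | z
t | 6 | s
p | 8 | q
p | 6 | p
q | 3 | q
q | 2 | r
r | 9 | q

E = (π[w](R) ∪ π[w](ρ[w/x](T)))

Stepwise |·|:
  R → 4
  π[w](R) → 4
  T → 6
  ρ[w/x](T) → 6
  π[w](ρ[w/x](T)) → 6
  (π[w](R) ∪ π[w](ρ[w/x](T))) → 10

|E| = 10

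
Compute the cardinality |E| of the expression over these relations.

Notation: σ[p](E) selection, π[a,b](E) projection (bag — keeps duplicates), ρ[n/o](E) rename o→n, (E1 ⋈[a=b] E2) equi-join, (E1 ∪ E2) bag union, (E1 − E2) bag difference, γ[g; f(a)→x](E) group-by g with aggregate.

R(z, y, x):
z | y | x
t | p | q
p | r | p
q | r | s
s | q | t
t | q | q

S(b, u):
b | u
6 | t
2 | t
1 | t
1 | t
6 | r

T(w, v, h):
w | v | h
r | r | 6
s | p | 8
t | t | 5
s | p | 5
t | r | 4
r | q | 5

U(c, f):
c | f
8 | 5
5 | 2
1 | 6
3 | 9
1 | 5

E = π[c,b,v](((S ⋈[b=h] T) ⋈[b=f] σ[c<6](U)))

Per-node cardinality:
  S → 5
  T → 6
  (S ⋈[b=h] T) → 2
  U → 5
  σ[c<6](U) → 4
  ((S ⋈[b=h] T) ⋈[b=f] σ[c<6](U)) → 2
  π[c,b,v](((S ⋈[b=h] T) ⋈[b=f] σ[c<6](U))) → 2

|E| = 2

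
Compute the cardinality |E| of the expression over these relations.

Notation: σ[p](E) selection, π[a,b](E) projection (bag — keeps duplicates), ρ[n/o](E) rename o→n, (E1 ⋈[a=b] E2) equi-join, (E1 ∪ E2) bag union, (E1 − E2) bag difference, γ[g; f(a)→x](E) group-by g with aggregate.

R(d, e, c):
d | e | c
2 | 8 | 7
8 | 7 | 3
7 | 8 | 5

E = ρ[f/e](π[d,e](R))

Stepwise |·|:
  R → 3
  π[d,e](R) → 3
  ρ[f/e](π[d,e](R)) → 3

|E| = 3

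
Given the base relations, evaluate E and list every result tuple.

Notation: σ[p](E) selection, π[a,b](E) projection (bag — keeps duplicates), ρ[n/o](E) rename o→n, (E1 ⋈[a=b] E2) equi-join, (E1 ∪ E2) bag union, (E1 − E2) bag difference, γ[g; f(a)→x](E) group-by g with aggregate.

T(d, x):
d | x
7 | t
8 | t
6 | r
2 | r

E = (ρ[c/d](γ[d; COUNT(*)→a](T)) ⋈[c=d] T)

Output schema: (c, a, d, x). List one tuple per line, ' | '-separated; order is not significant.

Subexpression sizes:
  T → 4
  γ[d; COUNT(*)→a](T) → 4
  ρ[c/d](γ[d; COUNT(*)→a](T)) → 4
  T → 4
  (ρ[c/d](γ[d; COUNT(*)→a](T)) ⋈[c=d] T) → 4

== RESULT ==
c | a | d | x
2 | 1 | 2 | r
6 | 1 | 6 | r
7 | 1 | 7 | t
8 | 1 | 8 | t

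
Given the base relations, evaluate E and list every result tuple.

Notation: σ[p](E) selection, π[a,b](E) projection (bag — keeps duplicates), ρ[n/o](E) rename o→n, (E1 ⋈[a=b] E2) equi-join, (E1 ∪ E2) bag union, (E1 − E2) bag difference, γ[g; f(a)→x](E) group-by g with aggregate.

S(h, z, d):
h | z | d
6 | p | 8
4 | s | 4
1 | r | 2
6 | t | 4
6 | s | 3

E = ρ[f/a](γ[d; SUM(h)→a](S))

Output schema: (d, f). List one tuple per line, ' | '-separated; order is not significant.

Stepwise |·|:
  S → 5
  γ[d; SUM(h)→a](S) → 4
  ρ[f/a](γ[d; SUM(h)→a](S)) → 4

== RESULT ==
d | f
2 | 1
3 | 6
4 | 10
8 | 6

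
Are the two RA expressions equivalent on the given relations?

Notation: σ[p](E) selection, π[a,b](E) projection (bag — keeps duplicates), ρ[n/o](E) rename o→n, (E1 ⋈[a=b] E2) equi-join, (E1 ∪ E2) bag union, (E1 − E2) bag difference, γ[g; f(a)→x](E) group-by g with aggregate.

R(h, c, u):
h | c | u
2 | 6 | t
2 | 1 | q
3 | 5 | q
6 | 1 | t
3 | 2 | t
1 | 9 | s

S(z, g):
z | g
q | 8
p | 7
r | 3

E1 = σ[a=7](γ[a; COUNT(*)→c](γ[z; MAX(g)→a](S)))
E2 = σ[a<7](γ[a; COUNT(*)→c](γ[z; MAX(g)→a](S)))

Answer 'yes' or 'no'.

E1 stepwise |·|:
  S → 3
  γ[z; MAX(g)→a](S) → 3
  γ[a; COUNT(*)→c](γ[z; MAX(g)→a](S)) → 3
  σ[a=7](γ[a; COUNT(*)→c](γ[z; MAX(g)→a](S))) → 1
E2 stepwise |·|:
  S → 3
  γ[z; MAX(g)→a](S) → 3
  γ[a; COUNT(*)→c](γ[z; MAX(g)→a](S)) → 3
  σ[a<7](γ[a; COUNT(*)→c](γ[z; MAX(g)→a](S))) → 1

E1 result:
a | c
7 | 1
E2 result:
a | c
3 | 1
Witness: (3, 1) appears 0× in E1 but 1× in E2.

no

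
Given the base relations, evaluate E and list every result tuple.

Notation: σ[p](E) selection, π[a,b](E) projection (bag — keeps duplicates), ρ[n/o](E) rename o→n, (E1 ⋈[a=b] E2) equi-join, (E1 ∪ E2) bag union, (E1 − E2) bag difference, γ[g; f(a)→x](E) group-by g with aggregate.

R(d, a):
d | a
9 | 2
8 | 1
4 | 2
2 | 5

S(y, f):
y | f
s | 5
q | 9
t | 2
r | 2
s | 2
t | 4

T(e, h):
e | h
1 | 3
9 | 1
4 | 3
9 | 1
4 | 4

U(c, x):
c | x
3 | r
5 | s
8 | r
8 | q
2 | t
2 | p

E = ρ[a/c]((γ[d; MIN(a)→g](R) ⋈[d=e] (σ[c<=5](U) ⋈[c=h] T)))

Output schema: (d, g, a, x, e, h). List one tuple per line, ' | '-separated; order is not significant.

Per-node cardinality:
  R → 4
  γ[d; MIN(a)→g](R) → 4
  U → 6
  σ[c<=5](U) → 4
  T → 5
  (σ[c<=5](U) ⋈[c=h] T) → 2
  (γ[d; MIN(a)→g](R) ⋈[d=e] (σ[c<=5](U) ⋈[c=h] T)) → 1
  ρ[a/c]((γ[d; MIN(a)→g](R) ⋈[d=e] (σ[c<=5](U) ⋈[c=h] T))) → 1

== RESULT ==
d | g | a | x | e | h
4 | 2 | 3 | r | 4 | 3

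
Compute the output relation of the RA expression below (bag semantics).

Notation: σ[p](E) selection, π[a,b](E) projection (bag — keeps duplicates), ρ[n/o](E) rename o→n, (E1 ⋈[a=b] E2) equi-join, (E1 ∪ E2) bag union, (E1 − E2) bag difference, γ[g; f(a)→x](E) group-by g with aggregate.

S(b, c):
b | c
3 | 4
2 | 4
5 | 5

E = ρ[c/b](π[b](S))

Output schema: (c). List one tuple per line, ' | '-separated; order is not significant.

Per-node cardinality:
  S → 3
  π[b](S) → 3
  ρ[c/b](π[b](S)) → 3

== RESULT ==
c
2
3
5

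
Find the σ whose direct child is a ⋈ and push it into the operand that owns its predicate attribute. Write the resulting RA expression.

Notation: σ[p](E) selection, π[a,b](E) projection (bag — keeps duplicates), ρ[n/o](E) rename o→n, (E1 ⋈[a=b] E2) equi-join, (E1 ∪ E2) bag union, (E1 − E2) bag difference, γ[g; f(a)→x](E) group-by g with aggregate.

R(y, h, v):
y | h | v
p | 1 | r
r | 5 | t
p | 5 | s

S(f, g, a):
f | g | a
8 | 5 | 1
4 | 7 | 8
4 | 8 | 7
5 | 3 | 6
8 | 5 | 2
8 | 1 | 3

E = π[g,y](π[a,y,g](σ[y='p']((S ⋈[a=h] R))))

σ filters on y, owned by the right side.
E' = π[g,y](π[a,y,g]((S ⋈[a=h] σ[y='p'](R))))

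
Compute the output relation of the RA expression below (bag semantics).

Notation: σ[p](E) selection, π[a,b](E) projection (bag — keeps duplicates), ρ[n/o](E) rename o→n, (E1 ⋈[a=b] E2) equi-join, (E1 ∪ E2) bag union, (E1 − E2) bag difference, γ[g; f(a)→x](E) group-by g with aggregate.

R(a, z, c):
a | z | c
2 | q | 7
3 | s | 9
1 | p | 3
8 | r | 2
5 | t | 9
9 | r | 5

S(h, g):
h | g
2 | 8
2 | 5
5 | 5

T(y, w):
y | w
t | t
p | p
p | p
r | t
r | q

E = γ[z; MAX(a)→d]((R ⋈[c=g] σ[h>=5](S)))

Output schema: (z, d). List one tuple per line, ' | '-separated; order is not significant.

Row counts bottom-up:
  R → 6
  S → 3
  σ[h>=5](S) → 1
  (R ⋈[c=g] σ[h>=5](S)) → 1
  γ[z; MAX(a)→d]((R ⋈[c=g] σ[h>=5](S))) → 1

== RESULT ==
z | d
r | 9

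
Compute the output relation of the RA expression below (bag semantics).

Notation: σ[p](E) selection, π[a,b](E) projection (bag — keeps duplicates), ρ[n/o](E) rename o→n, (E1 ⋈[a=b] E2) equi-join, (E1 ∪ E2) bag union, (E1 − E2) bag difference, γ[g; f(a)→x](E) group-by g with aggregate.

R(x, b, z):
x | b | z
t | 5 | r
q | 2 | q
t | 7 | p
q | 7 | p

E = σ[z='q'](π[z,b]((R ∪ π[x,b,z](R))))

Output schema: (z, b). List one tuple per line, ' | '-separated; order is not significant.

Per-node cardinality:
  R → 4
  R → 4
  π[x,b,z](R) → 4
  (R ∪ π[x,b,z](R)) → 8
  π[z,b]((R ∪ π[x,b,z](R))) → 8
  σ[z='q'](π[z,b]((R ∪ π[x,b,z](R)))) → 2

== RESULT ==
z | b
q | 2
q | 2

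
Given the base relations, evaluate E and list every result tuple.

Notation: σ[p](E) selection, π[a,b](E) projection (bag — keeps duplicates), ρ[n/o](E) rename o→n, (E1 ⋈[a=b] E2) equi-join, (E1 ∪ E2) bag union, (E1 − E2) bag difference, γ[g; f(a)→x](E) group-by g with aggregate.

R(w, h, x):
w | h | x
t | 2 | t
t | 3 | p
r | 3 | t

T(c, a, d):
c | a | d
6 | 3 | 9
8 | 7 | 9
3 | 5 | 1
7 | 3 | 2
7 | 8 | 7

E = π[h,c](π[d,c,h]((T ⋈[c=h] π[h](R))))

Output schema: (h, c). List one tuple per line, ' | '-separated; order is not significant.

Row counts bottom-up:
  T → 5
  R → 3
  π[h](R) → 3
  (T ⋈[c=h] π[h](R)) → 2
  π[d,c,h]((T ⋈[c=h] π[h](R))) → 2
  π[h,c](π[d,c,h]((T ⋈[c=h] π[h](R)))) → 2

== RESULT ==
h | c
3 | 3
3 | 3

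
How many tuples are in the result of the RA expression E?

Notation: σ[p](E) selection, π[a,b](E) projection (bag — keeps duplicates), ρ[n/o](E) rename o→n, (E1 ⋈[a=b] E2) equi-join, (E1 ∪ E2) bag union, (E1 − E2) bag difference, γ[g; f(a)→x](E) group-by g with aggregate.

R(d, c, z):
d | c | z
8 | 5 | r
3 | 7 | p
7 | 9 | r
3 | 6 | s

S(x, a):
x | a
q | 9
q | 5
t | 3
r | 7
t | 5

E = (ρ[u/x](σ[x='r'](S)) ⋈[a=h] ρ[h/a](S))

Stepwise |·|:
  S → 5
  σ[x='r'](S) → 1
  ρ[u/x](σ[x='r'](S)) → 1
  S → 5
  ρ[h/a](S) → 5
  (ρ[u/x](σ[x='r'](S)) ⋈[a=h] ρ[h/a](S)) → 1

|E| = 1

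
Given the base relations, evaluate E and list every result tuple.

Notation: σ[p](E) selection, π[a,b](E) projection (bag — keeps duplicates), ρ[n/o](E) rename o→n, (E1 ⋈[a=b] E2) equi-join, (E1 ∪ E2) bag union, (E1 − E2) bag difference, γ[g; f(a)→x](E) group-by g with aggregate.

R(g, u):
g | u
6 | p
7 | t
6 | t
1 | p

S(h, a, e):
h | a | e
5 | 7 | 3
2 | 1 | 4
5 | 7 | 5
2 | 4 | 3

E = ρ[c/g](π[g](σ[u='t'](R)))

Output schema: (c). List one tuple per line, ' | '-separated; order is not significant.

Stepwise |·|:
  R → 4
  σ[u='t'](R) → 2
  π[g](σ[u='t'](R)) → 2
  ρ[c/g](π[g](σ[u='t'](R))) → 2

== RESULT ==
c
6
7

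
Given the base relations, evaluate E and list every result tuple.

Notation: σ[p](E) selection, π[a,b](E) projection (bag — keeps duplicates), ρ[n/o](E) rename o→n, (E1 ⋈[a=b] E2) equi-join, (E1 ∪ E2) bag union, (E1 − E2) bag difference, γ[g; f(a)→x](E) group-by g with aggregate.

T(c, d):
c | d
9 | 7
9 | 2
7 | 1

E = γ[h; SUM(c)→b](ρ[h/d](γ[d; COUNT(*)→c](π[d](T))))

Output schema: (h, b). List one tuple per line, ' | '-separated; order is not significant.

Stepwise |·|:
  T → 3
  π[d](T) → 3
  γ[d; COUNT(*)→c](π[d](T)) → 3
  ρ[h/d](γ[d; COUNT(*)→c](π[d](T))) → 3
  γ[h; SUM(c)→b](ρ[h/d](γ[d; COUNT(*)→c](π[d](T)))) → 3

== RESULT ==
h | b
1 | 1
2 | 1
7 | 1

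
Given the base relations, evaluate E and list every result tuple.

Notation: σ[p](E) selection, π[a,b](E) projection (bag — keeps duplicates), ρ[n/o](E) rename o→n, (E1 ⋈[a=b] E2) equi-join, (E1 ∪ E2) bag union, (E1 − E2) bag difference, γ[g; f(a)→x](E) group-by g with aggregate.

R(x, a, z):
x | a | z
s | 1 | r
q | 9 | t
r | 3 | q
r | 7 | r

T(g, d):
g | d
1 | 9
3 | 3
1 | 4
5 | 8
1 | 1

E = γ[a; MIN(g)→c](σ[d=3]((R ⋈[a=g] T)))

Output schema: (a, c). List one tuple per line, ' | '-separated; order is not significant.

Subexpression sizes:
  R → 4
  T → 5
  (R ⋈[a=g] T) → 4
  σ[d=3]((R ⋈[a=g] T)) → 1
  γ[a; MIN(g)→c](σ[d=3]((R ⋈[a=g] T))) → 1

== RESULT ==
a | c
3 | 3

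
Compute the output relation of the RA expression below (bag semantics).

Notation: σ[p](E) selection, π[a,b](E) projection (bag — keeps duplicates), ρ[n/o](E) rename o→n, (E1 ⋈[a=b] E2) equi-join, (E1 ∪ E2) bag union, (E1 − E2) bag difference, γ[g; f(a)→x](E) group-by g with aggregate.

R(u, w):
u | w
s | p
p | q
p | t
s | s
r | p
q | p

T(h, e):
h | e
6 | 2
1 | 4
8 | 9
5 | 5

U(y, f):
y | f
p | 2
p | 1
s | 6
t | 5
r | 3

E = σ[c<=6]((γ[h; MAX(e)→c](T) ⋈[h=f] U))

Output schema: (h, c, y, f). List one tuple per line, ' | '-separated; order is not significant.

Per-node cardinality:
  T → 4
  γ[h; MAX(e)→c](T) → 4
  U → 5
  (γ[h; MAX(e)→c](T) ⋈[h=f] U) → 3
  σ[c<=6]((γ[h; MAX(e)→c](T) ⋈[h=f] U)) → 3

== RESULT ==
h | c | y | f
1 | 4 | p | 1
5 | 5 | t | 5
6 | 2 | s | 6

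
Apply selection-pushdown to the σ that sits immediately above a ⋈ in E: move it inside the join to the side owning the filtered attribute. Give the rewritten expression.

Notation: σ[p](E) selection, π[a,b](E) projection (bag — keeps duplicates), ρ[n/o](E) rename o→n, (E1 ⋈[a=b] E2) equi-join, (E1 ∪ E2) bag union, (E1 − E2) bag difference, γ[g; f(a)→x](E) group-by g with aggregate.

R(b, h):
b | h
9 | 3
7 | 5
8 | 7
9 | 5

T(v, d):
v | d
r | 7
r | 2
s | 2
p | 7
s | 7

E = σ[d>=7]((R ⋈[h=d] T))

σ filters on d, owned by the right side.
E' = (R ⋈[h=d] σ[d>=7](T))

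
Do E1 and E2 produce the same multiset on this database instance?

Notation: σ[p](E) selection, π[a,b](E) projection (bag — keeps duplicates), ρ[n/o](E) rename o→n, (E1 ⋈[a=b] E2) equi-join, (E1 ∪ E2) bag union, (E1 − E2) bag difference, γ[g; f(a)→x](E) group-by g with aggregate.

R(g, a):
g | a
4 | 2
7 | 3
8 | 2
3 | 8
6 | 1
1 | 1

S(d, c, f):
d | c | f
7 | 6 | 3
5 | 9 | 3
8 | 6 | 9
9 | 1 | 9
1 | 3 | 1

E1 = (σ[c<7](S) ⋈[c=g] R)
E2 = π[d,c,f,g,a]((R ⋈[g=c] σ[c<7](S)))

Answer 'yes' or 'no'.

E1 row counts bottom-up:
  S → 5
  σ[c<7](S) → 4
  R → 6
  (σ[c<7](S) ⋈[c=g] R) → 4
E2 row counts bottom-up:
  R → 6
  S → 5
  σ[c<7](S) → 4
  (R ⋈[g=c] σ[c<7](S)) → 4
  π[d,c,f,g,a]((R ⋈[g=c] σ[c<7](S))) → 4

E1 and E2 produce the same multiset:
d | c | f | g | a
1 | 3 | 1 | 3 | 8
7 | 6 | 3 | 6 | 1
8 | 6 | 9 | 6 | 1
9 | 1 | 9 | 1 | 1

yes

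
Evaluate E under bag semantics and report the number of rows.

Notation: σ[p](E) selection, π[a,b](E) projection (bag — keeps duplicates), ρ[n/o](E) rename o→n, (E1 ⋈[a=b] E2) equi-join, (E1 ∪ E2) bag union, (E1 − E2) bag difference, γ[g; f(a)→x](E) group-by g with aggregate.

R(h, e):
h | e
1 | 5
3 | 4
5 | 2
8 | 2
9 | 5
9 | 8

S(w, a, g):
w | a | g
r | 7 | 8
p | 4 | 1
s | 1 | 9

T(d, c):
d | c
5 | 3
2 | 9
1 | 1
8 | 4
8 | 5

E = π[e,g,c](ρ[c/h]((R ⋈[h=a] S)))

Subexpression sizes:
  R → 6
  S → 3
  (R ⋈[h=a] S) → 1
  ρ[c/h]((R ⋈[h=a] S)) → 1
  π[e,g,c](ρ[c/h]((R ⋈[h=a] S))) → 1

|E| = 1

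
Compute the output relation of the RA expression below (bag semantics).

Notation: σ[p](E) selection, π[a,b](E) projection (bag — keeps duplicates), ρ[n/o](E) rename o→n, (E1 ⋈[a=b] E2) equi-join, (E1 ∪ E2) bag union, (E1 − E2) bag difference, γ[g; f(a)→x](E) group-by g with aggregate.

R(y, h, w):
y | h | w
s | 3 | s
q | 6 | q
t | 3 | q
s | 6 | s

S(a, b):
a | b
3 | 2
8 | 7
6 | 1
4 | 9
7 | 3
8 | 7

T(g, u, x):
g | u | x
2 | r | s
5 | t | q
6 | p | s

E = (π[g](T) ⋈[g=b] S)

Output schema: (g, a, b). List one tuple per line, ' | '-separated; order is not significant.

Per-node cardinality:
  T → 3
  π[g](T) → 3
  S → 6
  (π[g](T) ⋈[g=b] S) → 1

== RESULT ==
g | a | b
2 | 3 | 2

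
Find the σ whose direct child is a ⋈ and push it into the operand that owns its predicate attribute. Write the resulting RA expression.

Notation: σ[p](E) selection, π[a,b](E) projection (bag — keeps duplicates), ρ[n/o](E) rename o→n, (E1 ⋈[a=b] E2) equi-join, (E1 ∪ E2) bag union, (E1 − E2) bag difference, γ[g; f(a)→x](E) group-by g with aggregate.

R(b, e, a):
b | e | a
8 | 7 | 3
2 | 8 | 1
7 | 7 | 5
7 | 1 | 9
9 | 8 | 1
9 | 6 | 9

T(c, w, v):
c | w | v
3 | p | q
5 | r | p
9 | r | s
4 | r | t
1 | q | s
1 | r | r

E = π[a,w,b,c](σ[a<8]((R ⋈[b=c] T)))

σ filters on a, owned by the left side.
E' = π[a,w,b,c]((σ[a<8](R) ⋈[b=c] T))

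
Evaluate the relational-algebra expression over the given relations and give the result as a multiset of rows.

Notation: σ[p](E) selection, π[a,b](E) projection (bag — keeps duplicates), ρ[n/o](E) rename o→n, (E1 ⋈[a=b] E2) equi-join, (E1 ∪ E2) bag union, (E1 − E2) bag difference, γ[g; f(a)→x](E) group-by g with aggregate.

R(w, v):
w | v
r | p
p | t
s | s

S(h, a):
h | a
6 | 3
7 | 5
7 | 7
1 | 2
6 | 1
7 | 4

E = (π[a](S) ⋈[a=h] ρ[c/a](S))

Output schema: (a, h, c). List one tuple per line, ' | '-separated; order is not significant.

Per-node cardinality:
  S → 6
  π[a](S) → 6
  S → 6
  ρ[c/a](S) → 6
  (π[a](S) ⋈[a=h] ρ[c/a](S)) → 4

== RESULT ==
a | h | c
1 | 1 | 2
7 | 7 | 4
7 | 7 | 5
7 | 7 | 7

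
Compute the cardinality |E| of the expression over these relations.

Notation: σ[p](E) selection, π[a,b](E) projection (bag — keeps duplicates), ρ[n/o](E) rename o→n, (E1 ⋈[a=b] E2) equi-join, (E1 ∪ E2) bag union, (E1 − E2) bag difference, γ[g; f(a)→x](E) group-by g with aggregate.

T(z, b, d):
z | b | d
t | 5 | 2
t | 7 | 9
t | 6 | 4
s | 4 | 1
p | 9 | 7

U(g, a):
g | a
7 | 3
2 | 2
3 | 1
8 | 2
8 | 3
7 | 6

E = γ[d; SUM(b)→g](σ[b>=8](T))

Stepwise |·|:
  T → 5
  σ[b>=8](T) → 1
  γ[d; SUM(b)→g](σ[b>=8](T)) → 1

|E| = 1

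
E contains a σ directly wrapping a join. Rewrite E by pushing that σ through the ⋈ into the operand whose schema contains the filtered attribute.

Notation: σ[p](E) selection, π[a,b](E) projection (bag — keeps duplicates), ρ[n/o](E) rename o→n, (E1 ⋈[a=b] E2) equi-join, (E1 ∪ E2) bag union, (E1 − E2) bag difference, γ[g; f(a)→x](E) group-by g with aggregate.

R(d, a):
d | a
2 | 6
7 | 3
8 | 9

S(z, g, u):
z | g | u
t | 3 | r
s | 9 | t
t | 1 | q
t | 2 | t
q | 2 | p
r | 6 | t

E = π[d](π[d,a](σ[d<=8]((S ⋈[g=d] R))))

σ filters on d, owned by the right side.
E' = π[d](π[d,a]((S ⋈[g=d] σ[d<=8](R))))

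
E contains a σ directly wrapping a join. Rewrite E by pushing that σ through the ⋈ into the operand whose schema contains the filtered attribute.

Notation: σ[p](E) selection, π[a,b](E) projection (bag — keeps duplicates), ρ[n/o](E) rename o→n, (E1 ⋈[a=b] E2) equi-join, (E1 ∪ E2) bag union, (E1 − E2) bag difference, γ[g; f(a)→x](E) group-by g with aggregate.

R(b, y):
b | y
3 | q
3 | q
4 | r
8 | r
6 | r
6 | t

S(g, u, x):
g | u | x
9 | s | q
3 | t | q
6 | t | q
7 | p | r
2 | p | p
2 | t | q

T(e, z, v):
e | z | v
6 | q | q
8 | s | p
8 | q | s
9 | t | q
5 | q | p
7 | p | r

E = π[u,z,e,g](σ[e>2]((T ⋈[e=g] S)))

σ filters on e, owned by the left side.
E' = π[u,z,e,g]((σ[e>2](T) ⋈[e=g] S))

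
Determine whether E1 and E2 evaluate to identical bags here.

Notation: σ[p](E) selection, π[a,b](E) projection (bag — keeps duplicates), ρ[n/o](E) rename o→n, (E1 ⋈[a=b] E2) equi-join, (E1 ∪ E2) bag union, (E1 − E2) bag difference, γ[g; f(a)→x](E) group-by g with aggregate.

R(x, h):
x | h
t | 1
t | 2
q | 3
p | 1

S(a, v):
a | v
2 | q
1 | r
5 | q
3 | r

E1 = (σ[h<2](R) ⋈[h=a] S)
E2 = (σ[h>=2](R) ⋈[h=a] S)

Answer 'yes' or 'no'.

E1 row counts bottom-up:
  R → 4
  σ[h<2](R) → 2
  S → 4
  (σ[h<2](R) ⋈[h=a] S) → 2
E2 row counts bottom-up:
  R → 4
  σ[h>=2](R) → 2
  S → 4
  (σ[h>=2](R) ⋈[h=a] S) → 2

E1 result:
x | h | a | v
p | 1 | 1 | r
t | 1 | 1 | r
E2 result:
x | h | a | v
q | 3 | 3 | r
t | 2 | 2 | q
Witness: ('q', 3, 3, 'r') appears 0× in E1 but 1× in E2.

no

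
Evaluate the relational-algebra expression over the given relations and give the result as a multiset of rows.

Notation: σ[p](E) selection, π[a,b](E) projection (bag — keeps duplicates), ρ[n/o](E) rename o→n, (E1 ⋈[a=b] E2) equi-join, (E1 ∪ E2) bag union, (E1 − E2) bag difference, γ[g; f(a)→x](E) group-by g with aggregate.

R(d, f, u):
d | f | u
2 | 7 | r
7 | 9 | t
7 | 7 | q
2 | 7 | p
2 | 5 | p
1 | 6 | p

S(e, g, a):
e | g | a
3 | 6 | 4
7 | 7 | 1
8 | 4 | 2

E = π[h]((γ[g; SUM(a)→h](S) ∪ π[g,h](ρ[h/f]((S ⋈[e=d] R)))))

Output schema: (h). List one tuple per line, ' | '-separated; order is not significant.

Row counts bottom-up:
  S → 3
  γ[g; SUM(a)→h](S) → 3
  S → 3
  R → 6
  (S ⋈[e=d] R) → 2
  ρ[h/f]((S ⋈[e=d] R)) → 2
  π[g,h](ρ[h/f]((S ⋈[e=d] R))) → 2
  (γ[g; SUM(a)→h](S) ∪ π[g,h](ρ[h/f]((S ⋈[e=d] R)))) → 5
  π[h]((γ[g; SUM(a)→h](S) ∪ π[g,h](ρ[h/f]((S ⋈[e=d] R))))) → 5

== RESULT ==
h
1
2
4
7
9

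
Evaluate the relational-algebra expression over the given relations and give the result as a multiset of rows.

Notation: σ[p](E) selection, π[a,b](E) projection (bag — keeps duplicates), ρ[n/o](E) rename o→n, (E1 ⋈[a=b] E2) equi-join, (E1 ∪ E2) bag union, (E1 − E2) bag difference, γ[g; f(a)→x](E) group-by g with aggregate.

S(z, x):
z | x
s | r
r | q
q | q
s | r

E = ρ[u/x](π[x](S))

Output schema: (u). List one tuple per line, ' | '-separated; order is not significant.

Row counts bottom-up:
  S → 4
  π[x](S) → 4
  ρ[u/x](π[x](S)) → 4

== RESULT ==
u
q
q
r
r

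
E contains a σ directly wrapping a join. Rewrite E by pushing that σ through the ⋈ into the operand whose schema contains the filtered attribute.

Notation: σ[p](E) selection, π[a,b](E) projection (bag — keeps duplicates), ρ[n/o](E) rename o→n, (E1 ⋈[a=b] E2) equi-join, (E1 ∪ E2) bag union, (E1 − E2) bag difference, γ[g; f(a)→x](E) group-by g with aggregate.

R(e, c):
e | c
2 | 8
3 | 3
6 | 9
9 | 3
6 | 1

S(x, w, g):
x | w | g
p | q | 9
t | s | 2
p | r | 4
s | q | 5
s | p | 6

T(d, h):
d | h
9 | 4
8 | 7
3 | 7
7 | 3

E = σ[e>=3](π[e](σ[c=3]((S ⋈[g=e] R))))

σ filters on c, owned by the right side.
E' = σ[e>=3](π[e]((S ⋈[g=e] σ[c=3](R))))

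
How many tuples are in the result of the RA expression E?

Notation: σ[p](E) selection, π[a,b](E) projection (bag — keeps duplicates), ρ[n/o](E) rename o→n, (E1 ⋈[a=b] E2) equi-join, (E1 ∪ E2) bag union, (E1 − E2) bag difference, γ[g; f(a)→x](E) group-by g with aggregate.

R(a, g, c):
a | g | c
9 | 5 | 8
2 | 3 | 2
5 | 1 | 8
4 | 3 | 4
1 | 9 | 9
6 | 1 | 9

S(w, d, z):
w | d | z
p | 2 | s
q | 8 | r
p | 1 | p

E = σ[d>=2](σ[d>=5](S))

Subexpression sizes:
  S → 3
  σ[d>=5](S) → 1
  σ[d>=2](σ[d>=5](S)) → 1

|E| = 1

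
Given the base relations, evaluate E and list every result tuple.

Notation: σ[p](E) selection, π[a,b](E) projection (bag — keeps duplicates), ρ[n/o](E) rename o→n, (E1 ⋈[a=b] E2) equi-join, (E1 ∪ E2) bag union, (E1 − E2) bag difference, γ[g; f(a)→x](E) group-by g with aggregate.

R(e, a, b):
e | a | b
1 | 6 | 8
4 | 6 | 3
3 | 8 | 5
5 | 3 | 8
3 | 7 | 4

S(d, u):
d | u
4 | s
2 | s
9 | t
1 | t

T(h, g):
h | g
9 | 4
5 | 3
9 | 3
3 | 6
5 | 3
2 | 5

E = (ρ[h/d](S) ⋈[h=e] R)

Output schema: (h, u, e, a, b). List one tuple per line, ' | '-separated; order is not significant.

Row counts bottom-up:
  S → 4
  ρ[h/d](S) → 4
  R → 5
  (ρ[h/d](S) ⋈[h=e] R) → 2

== RESULT ==
h | u | e | a | b
1 | t | 1 | 6 | 8
4 | s | 4 | 6 | 3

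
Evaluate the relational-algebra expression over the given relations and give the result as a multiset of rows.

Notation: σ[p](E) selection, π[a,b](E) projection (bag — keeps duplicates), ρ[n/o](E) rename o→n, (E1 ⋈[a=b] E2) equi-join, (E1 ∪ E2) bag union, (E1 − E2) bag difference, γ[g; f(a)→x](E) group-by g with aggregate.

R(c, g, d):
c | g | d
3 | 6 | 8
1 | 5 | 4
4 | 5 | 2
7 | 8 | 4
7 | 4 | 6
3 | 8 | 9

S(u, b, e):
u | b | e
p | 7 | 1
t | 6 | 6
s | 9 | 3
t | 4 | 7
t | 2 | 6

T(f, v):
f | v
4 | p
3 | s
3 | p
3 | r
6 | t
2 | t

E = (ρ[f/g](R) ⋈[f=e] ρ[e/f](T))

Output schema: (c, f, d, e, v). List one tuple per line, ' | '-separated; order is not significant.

Subexpression sizes:
  R → 6
  ρ[f/g](R) → 6
  T → 6
  ρ[e/f](T) → 6
  (ρ[f/g](R) ⋈[f=e] ρ[e/f](T)) → 2

== RESULT ==
c | f | d | e | v
3 | 6 | 8 | 6 | t
7 | 4 | 6 | 4 | p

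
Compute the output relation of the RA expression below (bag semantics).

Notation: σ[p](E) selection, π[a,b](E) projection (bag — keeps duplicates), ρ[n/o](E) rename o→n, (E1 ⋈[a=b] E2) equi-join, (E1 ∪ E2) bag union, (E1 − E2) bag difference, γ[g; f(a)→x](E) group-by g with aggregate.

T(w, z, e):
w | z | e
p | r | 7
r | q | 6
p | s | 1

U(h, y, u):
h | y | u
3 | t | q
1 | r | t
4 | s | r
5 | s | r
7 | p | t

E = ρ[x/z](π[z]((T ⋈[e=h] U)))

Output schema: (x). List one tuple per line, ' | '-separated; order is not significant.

Subexpression sizes:
  T → 3
  U → 5
  (T ⋈[e=h] U) → 2
  π[z]((T ⋈[e=h] U)) → 2
  ρ[x/z](π[z]((T ⋈[e=h] U))) → 2

== RESULT ==
x
r
s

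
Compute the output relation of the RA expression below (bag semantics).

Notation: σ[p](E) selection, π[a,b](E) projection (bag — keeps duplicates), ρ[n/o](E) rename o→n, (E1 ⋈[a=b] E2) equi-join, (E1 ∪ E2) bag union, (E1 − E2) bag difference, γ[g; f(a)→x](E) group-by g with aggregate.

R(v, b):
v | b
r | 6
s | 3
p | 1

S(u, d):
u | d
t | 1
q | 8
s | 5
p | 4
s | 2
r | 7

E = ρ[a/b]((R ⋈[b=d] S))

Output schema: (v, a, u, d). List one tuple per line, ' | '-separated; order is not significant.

Per-node cardinality:
  R → 3
  S → 6
  (R ⋈[b=d] S) → 1
  ρ[a/b]((R ⋈[b=d] S)) → 1

== RESULT ==
v | a | u | d
p | 1 | t | 1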